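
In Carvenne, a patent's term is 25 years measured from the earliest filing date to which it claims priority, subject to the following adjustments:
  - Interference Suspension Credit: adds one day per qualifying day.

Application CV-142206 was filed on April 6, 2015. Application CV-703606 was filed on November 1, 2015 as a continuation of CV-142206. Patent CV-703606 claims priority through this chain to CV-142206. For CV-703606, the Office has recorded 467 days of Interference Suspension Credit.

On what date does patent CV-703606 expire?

Earliest priority filing: 6 April 2015.
Base term: 6 April 2015 + 25 years → 6 April 2040.
Interference Suspension Credit: +467 days → 17 July 2041.

July 17, 2041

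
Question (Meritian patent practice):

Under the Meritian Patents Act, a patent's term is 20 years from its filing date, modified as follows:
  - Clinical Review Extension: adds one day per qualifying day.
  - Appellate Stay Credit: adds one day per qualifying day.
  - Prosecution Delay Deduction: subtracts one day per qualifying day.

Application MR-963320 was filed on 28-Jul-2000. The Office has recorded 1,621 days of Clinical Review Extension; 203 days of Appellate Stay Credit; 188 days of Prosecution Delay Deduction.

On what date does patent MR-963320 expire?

January 19, 2025

Base term: filing date + 20 years → 28 July 2020.
Clinical Review Extension: +1621 days → 4 January 2025.
Appellate Stay Credit: +203 days → 26 July 2025.
Prosecution Delay Deduction: −188 days → 19 January 2025.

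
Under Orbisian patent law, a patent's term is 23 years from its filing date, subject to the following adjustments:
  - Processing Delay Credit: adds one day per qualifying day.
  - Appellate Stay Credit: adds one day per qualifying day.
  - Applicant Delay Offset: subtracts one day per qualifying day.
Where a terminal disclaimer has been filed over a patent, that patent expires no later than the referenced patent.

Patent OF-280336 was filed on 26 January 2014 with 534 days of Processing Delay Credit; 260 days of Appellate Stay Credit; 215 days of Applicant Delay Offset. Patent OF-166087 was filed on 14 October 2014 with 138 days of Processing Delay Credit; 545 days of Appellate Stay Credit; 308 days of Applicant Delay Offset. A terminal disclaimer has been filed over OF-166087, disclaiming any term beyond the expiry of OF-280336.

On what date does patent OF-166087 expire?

2038-08-28

Natural term of OF-166087:
  Base: filing + 23 years → 14 October 2037.
  Processing Delay Credit: +138 days → 1 March 2038.
  Appellate Stay Credit: +545 days → 28 August 2039.
  Applicant Delay Offset: −308 days → 24 October 2038.
Expiry of referenced patent OF-280336:
  Base: filing + 23 years → 26 January 2037.
  Processing Delay Credit: +534 days → 14 July 2038.
  Appellate Stay Credit: +260 days → 31 March 2039.
  Applicant Delay Offset: −215 days → 28 August 2038.
Terminal disclaimer: OF-166087 expires on the earlier of 24 October 2038 and 28 August 2038.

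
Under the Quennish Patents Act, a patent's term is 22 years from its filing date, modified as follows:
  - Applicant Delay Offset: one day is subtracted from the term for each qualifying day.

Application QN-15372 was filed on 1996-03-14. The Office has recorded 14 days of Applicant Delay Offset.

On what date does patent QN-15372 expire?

2018-02-28

Base term: filing date + 22 years → 14 March 2018.
Applicant Delay Offset: −14 days → 28 February 2018.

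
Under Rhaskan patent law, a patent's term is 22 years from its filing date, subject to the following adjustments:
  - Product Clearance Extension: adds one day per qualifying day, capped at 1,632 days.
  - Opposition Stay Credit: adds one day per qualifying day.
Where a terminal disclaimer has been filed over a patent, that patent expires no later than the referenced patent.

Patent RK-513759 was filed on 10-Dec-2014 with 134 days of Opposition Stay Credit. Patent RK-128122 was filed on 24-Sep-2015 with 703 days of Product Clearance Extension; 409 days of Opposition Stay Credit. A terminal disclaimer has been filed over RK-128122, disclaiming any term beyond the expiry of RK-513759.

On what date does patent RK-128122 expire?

April 23, 2037

Natural term of RK-128122:
  Base: filing + 22 years → 24 September 2037.
  Product Clearance Extension: 703 days (within the 1632-day cap) → +703 days → 28 August 2039.
  Opposition Stay Credit: +409 days → 10 October 2040.
Expiry of referenced patent RK-513759:
  Base: filing + 22 years → 10 December 2036.
  Opposition Stay Credit: +134 days → 23 April 2037.
Terminal disclaimer: RK-128122 expires on the earlier of 10 October 2040 and 23 April 2037.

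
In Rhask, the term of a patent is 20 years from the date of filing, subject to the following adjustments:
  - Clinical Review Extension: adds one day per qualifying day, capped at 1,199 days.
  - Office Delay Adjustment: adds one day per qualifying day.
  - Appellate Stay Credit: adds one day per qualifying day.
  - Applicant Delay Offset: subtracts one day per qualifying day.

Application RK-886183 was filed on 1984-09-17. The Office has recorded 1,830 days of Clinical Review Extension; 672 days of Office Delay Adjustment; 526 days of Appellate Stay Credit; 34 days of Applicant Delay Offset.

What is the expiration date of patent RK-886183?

March 8, 2011

Base term: filing date + 20 years → 17 September 2004.
Clinical Review Extension: 1830 days claimed exceeds the 1199-day cap, so +1199 days → 30 December 2007.
Office Delay Adjustment: +672 days → 1 November 2009.
Appellate Stay Credit: +526 days → 11 April 2011.
Applicant Delay Offset: −34 days → 8 March 2011.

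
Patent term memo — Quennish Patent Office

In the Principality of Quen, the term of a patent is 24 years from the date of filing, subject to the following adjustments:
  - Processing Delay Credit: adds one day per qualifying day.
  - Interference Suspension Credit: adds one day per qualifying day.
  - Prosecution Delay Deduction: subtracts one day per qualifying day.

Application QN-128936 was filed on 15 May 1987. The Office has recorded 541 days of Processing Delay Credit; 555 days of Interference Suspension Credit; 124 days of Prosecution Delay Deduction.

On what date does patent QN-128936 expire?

Base term: filing date + 24 years → 15 May 2011.
Processing Delay Credit: +541 days → 6 November 2012.
Interference Suspension Credit: +555 days → 15 May 2014.
Prosecution Delay Deduction: −124 days → 11 January 2014.

2014-01-11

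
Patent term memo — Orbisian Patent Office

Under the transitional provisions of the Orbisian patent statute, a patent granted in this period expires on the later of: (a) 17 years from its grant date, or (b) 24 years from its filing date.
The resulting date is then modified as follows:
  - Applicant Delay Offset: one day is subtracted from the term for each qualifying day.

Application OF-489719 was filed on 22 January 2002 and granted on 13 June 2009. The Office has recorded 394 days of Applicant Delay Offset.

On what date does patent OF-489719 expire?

2025-05-15

(a) grant + 17 years → 13 June 2026.
(b) filing + 24 years → 22 January 2026.
Later of the two: 13 June 2026.
Applicant Delay Offset: −394 days → 15 May 2025.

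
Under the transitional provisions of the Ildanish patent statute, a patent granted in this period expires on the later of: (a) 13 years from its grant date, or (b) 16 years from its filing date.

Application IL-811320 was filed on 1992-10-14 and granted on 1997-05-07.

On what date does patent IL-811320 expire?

2010-05-07

(a) grant + 13 years → 7 May 2010.
(b) filing + 16 years → 14 October 2008.
Later of the two: 7 May 2010.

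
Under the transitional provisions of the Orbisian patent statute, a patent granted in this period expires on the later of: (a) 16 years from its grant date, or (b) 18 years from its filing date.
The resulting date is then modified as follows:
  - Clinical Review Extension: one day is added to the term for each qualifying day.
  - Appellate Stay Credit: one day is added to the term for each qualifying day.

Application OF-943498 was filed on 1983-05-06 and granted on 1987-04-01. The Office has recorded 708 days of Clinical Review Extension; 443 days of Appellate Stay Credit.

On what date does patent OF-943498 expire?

(a) grant + 16 years → 1 April 2003.
(b) filing + 18 years → 6 May 2001.
Later of the two: 1 April 2003.
Clinical Review Extension: +708 days → 9 March 2005.
Appellate Stay Credit: +443 days → 26 May 2006.

2006-05-26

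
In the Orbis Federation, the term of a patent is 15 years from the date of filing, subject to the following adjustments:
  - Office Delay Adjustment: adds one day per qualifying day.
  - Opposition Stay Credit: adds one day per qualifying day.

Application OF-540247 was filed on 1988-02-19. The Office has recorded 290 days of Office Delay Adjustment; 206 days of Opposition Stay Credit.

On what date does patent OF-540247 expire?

2004-06-29

Base term: filing date + 15 years → 19 February 2003.
Office Delay Adjustment: +290 days → 6 December 2003.
Opposition Stay Credit: +206 days → 29 June 2004.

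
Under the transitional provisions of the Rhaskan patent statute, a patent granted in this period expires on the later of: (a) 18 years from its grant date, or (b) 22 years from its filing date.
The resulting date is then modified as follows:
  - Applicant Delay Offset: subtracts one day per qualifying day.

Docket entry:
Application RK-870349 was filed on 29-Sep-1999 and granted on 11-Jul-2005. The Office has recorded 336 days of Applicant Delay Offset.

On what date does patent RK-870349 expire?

(a) grant + 18 years → 11 July 2023.
(b) filing + 22 years → 29 September 2021.
Later of the two: 11 July 2023.
Applicant Delay Offset: −336 days → 9 August 2022.

2022-08-09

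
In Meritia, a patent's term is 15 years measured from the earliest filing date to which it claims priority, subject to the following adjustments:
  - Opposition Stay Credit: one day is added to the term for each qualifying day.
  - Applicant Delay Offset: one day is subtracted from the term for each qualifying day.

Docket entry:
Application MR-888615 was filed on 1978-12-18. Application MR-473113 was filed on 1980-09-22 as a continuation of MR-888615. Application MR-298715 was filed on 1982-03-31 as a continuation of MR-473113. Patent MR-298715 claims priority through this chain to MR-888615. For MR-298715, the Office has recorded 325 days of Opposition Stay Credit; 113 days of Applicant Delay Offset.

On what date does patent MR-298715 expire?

July 18, 1994

Earliest priority filing: 18 December 1978.
Base term: 18 December 1978 + 15 years → 18 December 1993.
Opposition Stay Credit: +325 days → 8 November 1994.
Applicant Delay Offset: −113 days → 18 July 1994.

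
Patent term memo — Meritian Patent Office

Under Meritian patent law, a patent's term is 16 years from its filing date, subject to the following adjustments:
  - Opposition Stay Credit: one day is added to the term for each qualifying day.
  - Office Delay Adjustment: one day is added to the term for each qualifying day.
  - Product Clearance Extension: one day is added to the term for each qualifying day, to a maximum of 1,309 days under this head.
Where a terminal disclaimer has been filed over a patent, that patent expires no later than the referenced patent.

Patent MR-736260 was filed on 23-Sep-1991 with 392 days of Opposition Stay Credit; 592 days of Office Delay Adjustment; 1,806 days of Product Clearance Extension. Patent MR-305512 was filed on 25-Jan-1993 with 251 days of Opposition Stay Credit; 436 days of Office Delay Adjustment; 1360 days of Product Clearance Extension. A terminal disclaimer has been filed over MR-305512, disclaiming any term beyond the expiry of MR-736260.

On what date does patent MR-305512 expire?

Natural term of MR-305512:
  Base: filing + 16 years → 25 January 2009.
  Opposition Stay Credit: +251 days → 3 October 2009.
  Office Delay Adjustment: +436 days → 13 December 2010.
  Product Clearance Extension: 1360 days claimed exceeds the 1309-day cap, so +1309 days → 14 July 2014.
Expiry of referenced patent MR-736260:
  Base: filing + 16 years → 23 September 2007.
  Opposition Stay Credit: +392 days → 19 October 2008.
  Office Delay Adjustment: +592 days → 3 June 2010.
  Product Clearance Extension: 1806 days claimed exceeds the 1309-day cap, so +1309 days → 2 January 2014.
Terminal disclaimer: MR-305512 expires on the earlier of 14 July 2014 and 2 January 2014.

2014-01-02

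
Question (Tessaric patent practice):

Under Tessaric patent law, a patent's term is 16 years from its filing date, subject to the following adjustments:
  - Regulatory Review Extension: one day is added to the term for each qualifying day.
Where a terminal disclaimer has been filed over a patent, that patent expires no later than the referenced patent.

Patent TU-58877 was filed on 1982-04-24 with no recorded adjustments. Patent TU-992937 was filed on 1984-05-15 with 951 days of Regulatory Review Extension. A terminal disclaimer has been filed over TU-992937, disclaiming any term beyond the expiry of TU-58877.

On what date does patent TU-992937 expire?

April 24, 1998

Natural term of TU-992937:
  Base: filing + 16 years → 15 May 2000.
  Regulatory Review Extension: +951 days → 22 December 2002.
Expiry of referenced patent TU-58877:
  Base: filing + 16 years → 24 April 1998.
Terminal disclaimer: TU-992937 expires on the earlier of 22 December 2002 and 24 April 1998.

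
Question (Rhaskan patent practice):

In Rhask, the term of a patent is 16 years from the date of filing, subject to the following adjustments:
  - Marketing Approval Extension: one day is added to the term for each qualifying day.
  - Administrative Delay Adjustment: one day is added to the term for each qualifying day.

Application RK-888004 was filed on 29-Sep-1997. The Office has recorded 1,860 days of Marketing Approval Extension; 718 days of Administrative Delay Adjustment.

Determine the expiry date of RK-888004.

October 20, 2020

Base term: filing date + 16 years → 29 September 2013.
Marketing Approval Extension: +1860 days → 2 November 2018.
Administrative Delay Adjustment: +718 days → 20 October 2020.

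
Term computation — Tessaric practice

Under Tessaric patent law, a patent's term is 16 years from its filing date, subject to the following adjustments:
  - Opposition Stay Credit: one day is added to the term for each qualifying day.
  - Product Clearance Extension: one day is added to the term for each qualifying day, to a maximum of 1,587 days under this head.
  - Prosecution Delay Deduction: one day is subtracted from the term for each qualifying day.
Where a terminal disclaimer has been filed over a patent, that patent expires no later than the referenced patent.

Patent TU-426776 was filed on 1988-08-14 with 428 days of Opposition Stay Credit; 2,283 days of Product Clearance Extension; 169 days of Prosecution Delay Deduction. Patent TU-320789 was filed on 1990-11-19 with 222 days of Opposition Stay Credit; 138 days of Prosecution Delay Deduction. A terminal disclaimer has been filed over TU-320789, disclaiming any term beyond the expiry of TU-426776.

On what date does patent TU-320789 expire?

Natural term of TU-320789:
  Base: filing + 16 years → 19 November 2006.
  Opposition Stay Credit: +222 days → 29 June 2007.
  Prosecution Delay Deduction: −138 days → 11 February 2007.
Expiry of referenced patent TU-426776:
  Base: filing + 16 years → 14 August 2004.
  Opposition Stay Credit: +428 days → 16 October 2005.
  Product Clearance Extension: 2283 days claimed exceeds the 1587-day cap, so +1587 days → 19 February 2010.
  Prosecution Delay Deduction: −169 days → 3 September 2009.
Terminal disclaimer: TU-320789 expires on the earlier of 11 February 2007 and 3 September 2009.

February 11, 2007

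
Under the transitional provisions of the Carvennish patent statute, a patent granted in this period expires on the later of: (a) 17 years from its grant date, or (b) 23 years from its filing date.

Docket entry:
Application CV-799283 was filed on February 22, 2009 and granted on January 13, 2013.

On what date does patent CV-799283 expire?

(a) grant + 17 years → 13 January 2030.
(b) filing + 23 years → 22 February 2032.
Later of the two: 22 February 2032.

2032-02-22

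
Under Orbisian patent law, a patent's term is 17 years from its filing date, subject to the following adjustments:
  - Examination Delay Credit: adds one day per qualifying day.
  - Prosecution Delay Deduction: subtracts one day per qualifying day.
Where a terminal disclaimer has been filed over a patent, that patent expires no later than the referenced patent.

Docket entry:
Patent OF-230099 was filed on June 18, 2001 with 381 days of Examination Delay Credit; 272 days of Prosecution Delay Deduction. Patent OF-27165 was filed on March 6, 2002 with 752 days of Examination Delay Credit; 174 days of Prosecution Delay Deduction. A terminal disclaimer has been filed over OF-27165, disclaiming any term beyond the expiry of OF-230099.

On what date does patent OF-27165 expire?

2018-10-05

Natural term of OF-27165:
  Base: filing + 17 years → 6 March 2019.
  Examination Delay Credit: +752 days → 27 March 2021.
  Prosecution Delay Deduction: −174 days → 4 October 2020.
Expiry of referenced patent OF-230099:
  Base: filing + 17 years → 18 June 2018.
  Examination Delay Credit: +381 days → 4 July 2019.
  Prosecution Delay Deduction: −272 days → 5 October 2018.
Terminal disclaimer: OF-27165 expires on the earlier of 4 October 2020 and 5 October 2018.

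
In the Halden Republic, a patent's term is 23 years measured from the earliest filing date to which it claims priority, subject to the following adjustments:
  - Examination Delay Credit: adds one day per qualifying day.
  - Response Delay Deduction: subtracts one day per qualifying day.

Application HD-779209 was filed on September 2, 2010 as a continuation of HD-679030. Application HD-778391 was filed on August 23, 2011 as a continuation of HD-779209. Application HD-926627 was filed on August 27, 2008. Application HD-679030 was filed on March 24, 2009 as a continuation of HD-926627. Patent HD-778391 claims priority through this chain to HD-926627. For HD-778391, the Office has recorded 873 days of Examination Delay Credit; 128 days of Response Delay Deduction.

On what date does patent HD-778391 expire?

Earliest priority filing: 27 August 2008.
Base term: 27 August 2008 + 23 years → 27 August 2031.
Examination Delay Credit: +873 days → 16 January 2034.
Response Delay Deduction: −128 days → 10 September 2033.

2033-09-10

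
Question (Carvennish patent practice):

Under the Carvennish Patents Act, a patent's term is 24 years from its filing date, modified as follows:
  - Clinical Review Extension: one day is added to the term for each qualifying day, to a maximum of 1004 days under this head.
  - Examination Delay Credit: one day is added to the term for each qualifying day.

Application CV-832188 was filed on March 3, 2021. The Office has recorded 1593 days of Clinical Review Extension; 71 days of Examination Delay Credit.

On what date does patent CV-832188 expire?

2048-02-11

Base term: filing date + 24 years → 3 March 2045.
Clinical Review Extension: 1593 days claimed exceeds the 1004-day cap, so +1004 days → 2 December 2047.
Examination Delay Credit: +71 days → 11 February 2048.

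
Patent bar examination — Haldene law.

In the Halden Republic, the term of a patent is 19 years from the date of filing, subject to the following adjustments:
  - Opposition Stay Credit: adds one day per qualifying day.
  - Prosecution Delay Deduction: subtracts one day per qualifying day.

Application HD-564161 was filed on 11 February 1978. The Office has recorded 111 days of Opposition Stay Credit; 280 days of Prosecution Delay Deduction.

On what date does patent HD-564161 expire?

Base term: filing date + 19 years → 11 February 1997.
Opposition Stay Credit: +111 days → 2 June 1997.
Prosecution Delay Deduction: −280 days → 26 August 1996.

1996-08-26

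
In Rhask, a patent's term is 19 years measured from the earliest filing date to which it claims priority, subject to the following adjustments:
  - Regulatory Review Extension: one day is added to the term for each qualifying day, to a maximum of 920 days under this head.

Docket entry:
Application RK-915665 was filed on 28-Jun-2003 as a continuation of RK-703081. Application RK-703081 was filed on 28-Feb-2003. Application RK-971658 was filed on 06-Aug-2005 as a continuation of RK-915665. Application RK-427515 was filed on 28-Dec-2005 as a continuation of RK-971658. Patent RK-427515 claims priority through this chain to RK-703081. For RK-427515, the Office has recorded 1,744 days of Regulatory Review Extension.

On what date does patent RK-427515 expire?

Earliest priority filing: 28 February 2003.
Base term: 28 February 2003 + 19 years → 28 February 2022.
Regulatory Review Extension: 1744 days claimed exceeds the 920-day cap, so +920 days → 5 September 2024.

2024-09-05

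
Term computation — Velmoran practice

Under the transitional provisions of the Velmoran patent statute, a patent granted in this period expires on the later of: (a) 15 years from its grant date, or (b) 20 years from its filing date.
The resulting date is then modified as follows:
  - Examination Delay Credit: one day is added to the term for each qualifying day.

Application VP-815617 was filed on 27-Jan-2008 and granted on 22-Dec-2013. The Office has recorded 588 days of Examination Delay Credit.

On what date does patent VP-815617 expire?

(a) grant + 15 years → 22 December 2028.
(b) filing + 20 years → 27 January 2028.
Later of the two: 22 December 2028.
Examination Delay Credit: +588 days → 2 August 2030.

2030-08-02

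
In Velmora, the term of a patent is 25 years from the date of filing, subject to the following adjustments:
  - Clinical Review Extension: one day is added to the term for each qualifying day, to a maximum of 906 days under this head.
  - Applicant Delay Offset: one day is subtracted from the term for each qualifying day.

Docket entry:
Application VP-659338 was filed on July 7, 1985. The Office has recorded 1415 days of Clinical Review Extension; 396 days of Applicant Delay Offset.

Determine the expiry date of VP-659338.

Base term: filing date + 25 years → 7 July 2010.
Clinical Review Extension: 1415 days claimed exceeds the 906-day cap, so +906 days → 29 December 2012.
Applicant Delay Offset: −396 days → 29 November 2011.

2011-11-29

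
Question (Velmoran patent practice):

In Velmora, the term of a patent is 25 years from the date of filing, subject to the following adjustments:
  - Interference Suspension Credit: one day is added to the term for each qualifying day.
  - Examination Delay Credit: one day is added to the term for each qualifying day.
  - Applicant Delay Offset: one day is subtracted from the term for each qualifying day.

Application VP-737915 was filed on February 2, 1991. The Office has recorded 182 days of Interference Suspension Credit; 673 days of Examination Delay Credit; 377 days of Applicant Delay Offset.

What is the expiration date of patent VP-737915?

Base term: filing date + 25 years → 2 February 2016.
Interference Suspension Credit: +182 days → 2 August 2016.
Examination Delay Credit: +673 days → 6 June 2018.
Applicant Delay Offset: −377 days → 25 May 2017.

May 25, 2017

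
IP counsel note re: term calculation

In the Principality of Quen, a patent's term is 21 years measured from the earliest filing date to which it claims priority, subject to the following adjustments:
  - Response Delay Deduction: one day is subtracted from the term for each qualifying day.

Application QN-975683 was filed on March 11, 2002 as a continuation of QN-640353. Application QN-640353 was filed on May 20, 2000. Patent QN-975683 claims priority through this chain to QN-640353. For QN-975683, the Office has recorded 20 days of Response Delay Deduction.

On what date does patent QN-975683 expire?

April 30, 2021

Earliest priority filing: 20 May 2000.
Base term: 20 May 2000 + 21 years → 20 May 2021.
Response Delay Deduction: −20 days → 30 April 2021.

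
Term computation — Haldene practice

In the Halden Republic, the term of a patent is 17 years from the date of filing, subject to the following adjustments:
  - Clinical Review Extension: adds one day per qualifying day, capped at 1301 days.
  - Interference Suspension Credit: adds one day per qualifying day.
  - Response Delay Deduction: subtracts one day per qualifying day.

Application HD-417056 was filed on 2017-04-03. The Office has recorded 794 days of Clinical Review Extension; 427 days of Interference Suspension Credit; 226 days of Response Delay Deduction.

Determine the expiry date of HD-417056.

Base term: filing date + 17 years → 3 April 2034.
Clinical Review Extension: 794 days (within the 1301-day cap) → +794 days → 5 June 2036.
Interference Suspension Credit: +427 days → 6 August 2037.
Response Delay Deduction: −226 days → 23 December 2036.

2036-12-23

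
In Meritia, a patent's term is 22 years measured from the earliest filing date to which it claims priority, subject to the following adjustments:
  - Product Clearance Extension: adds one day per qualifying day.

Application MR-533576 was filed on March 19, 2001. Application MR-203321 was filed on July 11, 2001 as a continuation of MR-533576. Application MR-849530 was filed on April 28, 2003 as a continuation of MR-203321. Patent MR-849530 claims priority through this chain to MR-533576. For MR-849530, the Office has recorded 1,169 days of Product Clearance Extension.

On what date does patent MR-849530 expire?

2026-05-31

Earliest priority filing: 19 March 2001.
Base term: 19 March 2001 + 22 years → 19 March 2023.
Product Clearance Extension: +1169 days → 31 May 2026.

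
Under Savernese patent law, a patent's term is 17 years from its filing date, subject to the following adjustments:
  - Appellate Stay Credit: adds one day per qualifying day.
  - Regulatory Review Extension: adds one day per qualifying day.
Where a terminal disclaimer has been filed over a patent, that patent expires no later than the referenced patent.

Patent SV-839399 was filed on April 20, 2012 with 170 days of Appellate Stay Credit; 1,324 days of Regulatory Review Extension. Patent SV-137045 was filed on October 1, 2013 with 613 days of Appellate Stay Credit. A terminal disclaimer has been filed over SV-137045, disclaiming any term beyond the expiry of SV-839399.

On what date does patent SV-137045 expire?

Natural term of SV-137045:
  Base: filing + 17 years → 1 October 2030.
  Appellate Stay Credit: +613 days → 5 June 2032.
Expiry of referenced patent SV-839399:
  Base: filing + 17 years → 20 April 2029.
  Appellate Stay Credit: +170 days → 7 October 2029.
  Regulatory Review Extension: +1324 days → 23 May 2033.
Terminal disclaimer: SV-137045 expires on the earlier of 5 June 2032 and 23 May 2033.

2032-06-05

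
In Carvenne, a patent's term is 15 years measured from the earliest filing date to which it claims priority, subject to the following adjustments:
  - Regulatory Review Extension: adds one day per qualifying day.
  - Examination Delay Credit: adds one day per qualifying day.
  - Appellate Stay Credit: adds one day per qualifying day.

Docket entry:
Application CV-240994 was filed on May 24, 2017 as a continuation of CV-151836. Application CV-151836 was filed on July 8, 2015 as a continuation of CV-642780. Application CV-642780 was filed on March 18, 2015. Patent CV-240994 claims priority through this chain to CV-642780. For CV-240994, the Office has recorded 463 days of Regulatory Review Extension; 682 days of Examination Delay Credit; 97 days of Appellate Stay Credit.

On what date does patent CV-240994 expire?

2033-08-11

Earliest priority filing: 18 March 2015.
Base term: 18 March 2015 + 15 years → 18 March 2030.
Regulatory Review Extension: +463 days → 24 June 2031.
Examination Delay Credit: +682 days → 6 May 2033.
Appellate Stay Credit: +97 days → 11 August 2033.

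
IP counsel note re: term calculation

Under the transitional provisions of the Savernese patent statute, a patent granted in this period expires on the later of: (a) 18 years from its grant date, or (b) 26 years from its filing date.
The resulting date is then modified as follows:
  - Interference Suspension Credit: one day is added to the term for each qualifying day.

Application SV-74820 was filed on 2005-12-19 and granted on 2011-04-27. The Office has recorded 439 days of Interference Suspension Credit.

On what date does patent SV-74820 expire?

(a) grant + 18 years → 27 April 2029.
(b) filing + 26 years → 19 December 2031.
Later of the two: 19 December 2031.
Interference Suspension Credit: +439 days → 2 March 2033.

2033-03-02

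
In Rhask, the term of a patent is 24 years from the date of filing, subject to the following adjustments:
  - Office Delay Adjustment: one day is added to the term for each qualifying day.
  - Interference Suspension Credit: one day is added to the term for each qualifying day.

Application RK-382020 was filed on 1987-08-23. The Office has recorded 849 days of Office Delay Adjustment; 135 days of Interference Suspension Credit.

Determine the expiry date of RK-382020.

May 3, 2014

Base term: filing date + 24 years → 23 August 2011.
Office Delay Adjustment: +849 days → 19 December 2013.
Interference Suspension Credit: +135 days → 3 May 2014.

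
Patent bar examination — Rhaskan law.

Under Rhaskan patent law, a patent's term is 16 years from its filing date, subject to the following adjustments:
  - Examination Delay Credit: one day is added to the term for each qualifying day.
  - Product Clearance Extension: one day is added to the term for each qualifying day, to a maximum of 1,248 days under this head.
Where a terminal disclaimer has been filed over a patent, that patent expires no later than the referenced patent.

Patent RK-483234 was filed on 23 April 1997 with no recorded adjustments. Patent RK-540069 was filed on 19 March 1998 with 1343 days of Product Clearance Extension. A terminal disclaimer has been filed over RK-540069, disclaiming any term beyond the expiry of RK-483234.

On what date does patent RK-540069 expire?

Natural term of RK-540069:
  Base: filing + 16 years → 19 March 2014.
  Product Clearance Extension: 1343 days claimed exceeds the 1248-day cap, so +1248 days → 18 August 2017.
Expiry of referenced patent RK-483234:
  Base: filing + 16 years → 23 April 2013.
Terminal disclaimer: RK-540069 expires on the earlier of 18 August 2017 and 23 April 2013.

April 23, 2013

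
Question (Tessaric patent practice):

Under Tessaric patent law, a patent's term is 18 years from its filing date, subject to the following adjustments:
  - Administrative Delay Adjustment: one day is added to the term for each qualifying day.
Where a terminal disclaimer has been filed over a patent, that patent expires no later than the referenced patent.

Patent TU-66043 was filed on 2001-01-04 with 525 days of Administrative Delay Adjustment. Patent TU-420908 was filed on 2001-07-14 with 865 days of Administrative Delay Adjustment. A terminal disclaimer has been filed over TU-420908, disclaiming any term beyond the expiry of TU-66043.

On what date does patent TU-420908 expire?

June 12, 2020

Natural term of TU-420908:
  Base: filing + 18 years → 14 July 2019.
  Administrative Delay Adjustment: +865 days → 25 November 2021.
Expiry of referenced patent TU-66043:
  Base: filing + 18 years → 4 January 2019.
  Administrative Delay Adjustment: +525 days → 12 June 2020.
Terminal disclaimer: TU-420908 expires on the earlier of 25 November 2021 and 12 June 2020.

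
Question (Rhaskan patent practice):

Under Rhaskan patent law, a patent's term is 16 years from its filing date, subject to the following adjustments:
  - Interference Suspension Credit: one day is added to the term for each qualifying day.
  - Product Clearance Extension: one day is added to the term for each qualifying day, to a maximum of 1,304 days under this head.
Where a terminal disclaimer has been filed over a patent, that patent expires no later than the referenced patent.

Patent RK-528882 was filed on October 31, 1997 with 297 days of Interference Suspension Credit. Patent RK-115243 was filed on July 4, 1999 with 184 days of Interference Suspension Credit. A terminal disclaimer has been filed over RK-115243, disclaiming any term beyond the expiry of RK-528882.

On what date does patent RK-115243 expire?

Natural term of RK-115243:
  Base: filing + 16 years → 4 July 2015.
  Interference Suspension Credit: +184 days → 4 January 2016.
Expiry of referenced patent RK-528882:
  Base: filing + 16 years → 31 October 2013.
  Interference Suspension Credit: +297 days → 24 August 2014.
Terminal disclaimer: RK-115243 expires on the earlier of 4 January 2016 and 24 August 2014.

August 24, 2014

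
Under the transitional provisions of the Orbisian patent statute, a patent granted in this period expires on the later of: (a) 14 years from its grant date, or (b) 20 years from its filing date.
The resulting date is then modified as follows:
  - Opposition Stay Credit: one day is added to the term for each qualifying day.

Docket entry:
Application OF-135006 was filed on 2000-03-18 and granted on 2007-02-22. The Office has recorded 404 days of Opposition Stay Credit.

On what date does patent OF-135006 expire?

April 2, 2022

(a) grant + 14 years → 22 February 2021.
(b) filing + 20 years → 18 March 2020.
Later of the two: 22 February 2021.
Opposition Stay Credit: +404 days → 2 April 2022.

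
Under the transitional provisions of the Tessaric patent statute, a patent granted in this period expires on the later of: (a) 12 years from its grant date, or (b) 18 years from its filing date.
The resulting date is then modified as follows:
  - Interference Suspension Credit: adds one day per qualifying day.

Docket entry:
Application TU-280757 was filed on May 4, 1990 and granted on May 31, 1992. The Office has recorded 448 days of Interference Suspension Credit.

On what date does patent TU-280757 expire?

(a) grant + 12 years → 31 May 2004.
(b) filing + 18 years → 4 May 2008.
Later of the two: 4 May 2008.
Interference Suspension Credit: +448 days → 26 July 2009.

2009-07-26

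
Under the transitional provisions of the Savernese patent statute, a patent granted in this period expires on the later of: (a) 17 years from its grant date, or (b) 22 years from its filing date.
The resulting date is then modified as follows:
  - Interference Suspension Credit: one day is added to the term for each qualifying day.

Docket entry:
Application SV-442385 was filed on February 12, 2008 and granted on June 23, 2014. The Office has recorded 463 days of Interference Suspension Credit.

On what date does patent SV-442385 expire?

2032-09-28

(a) grant + 17 years → 23 June 2031.
(b) filing + 22 years → 12 February 2030.
Later of the two: 23 June 2031.
Interference Suspension Credit: +463 days → 28 September 2032.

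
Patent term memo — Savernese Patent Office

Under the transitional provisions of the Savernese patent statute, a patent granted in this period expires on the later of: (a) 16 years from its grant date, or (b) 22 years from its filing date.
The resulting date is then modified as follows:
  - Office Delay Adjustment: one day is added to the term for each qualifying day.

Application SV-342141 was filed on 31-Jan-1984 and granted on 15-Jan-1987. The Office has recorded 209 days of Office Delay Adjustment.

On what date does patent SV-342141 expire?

(a) grant + 16 years → 15 January 2003.
(b) filing + 22 years → 31 January 2006.
Later of the two: 31 January 2006.
Office Delay Adjustment: +209 days → 28 August 2006.

August 28, 2006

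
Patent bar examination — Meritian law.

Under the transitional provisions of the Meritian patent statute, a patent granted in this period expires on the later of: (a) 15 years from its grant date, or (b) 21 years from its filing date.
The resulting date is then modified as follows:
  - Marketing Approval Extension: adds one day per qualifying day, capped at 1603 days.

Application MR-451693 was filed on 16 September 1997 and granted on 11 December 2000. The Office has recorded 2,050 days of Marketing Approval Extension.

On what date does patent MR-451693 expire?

2023-02-05

(a) grant + 15 years → 11 December 2015.
(b) filing + 21 years → 16 September 2018.
Later of the two: 16 September 2018.
Marketing Approval Extension: 2050 days claimed exceeds the 1603-day cap, so +1603 days → 5 February 2023.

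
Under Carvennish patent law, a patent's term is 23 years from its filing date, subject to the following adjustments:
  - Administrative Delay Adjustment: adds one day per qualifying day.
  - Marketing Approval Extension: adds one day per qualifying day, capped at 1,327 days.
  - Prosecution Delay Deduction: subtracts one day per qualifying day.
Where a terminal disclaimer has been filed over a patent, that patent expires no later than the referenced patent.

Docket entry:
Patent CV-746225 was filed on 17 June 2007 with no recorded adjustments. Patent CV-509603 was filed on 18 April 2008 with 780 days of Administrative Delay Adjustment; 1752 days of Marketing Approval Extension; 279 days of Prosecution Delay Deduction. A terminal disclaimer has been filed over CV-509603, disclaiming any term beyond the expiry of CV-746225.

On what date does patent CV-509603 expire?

2030-06-17

Natural term of CV-509603:
  Base: filing + 23 years → 18 April 2031.
  Administrative Delay Adjustment: +780 days → 6 June 2033.
  Marketing Approval Extension: 1752 days claimed exceeds the 1327-day cap, so +1327 days → 23 January 2037.
  Prosecution Delay Deduction: −279 days → 19 April 2036.
Expiry of referenced patent CV-746225:
  Base: filing + 23 years → 17 June 2030.
Terminal disclaimer: CV-509603 expires on the earlier of 19 April 2036 and 17 June 2030.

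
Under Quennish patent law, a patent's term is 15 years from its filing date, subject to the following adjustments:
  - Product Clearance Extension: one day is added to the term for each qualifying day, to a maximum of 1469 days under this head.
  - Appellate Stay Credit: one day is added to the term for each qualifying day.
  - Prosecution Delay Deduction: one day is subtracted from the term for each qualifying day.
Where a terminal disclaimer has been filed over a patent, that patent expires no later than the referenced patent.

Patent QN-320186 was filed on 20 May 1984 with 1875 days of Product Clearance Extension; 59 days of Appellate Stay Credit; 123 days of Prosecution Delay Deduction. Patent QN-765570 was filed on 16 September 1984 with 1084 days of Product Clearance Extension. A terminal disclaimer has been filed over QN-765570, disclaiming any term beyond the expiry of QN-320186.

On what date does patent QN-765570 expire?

2002-09-04

Natural term of QN-765570:
  Base: filing + 15 years → 16 September 1999.
  Product Clearance Extension: 1084 days (within the 1469-day cap) → +1084 days → 4 September 2002.
Expiry of referenced patent QN-320186:
  Base: filing + 15 years → 20 May 1999.
  Product Clearance Extension: 1875 days claimed exceeds the 1469-day cap, so +1469 days → 28 May 2003.
  Appellate Stay Credit: +59 days → 26 July 2003.
  Prosecution Delay Deduction: −123 days → 25 March 2003.
Terminal disclaimer: QN-765570 expires on the earlier of 4 September 2002 and 25 March 2003.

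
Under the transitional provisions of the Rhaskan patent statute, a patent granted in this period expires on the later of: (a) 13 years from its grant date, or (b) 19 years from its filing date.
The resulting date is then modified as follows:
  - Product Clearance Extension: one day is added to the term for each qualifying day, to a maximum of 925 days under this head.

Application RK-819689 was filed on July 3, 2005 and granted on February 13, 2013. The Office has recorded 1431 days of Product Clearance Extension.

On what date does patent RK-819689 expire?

(a) grant + 13 years → 13 February 2026.
(b) filing + 19 years → 3 July 2024.
Later of the two: 13 February 2026.
Product Clearance Extension: 1431 days claimed exceeds the 925-day cap, so +925 days → 26 August 2028.

August 26, 2028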